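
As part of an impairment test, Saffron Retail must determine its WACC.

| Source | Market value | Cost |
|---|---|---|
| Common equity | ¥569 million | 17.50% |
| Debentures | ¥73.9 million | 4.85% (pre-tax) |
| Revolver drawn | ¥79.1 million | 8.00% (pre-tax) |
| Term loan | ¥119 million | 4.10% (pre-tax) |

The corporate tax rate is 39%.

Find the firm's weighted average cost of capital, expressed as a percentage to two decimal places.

12.91%

Total capital V = 569 + 73.9 + 79.1 + 119 = 841.
Equity: weight = 569/841 = 0.6766; cost = 17.5%.
Debentures: weight = 73.9/841 = 0.0879; after-tax cost = 4.85% × (1 − 39%) = 2.9585%.
Revolver drawn: weight = 79.1/841 = 0.0941; after-tax cost = 8% × (1 − 39%) = 4.8800%.
Term loan: weight = 119/841 = 0.1415; after-tax cost = 4.1% × (1 − 39%) = 2.5010%.
WACC = 0.6766 × 17.5000% + 0.0879 × 2.9585% + 0.0941 × 4.8800% + 0.1415 × 2.5010% = 12.9129%.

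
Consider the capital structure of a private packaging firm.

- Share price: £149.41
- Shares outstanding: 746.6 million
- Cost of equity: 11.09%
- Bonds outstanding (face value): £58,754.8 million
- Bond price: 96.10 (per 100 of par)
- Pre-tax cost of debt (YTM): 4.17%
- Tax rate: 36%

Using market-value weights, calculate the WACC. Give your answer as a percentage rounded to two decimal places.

Market value of equity E = 149.41 × 746.6m = 111549.506m. Market value of debt D = 58754.8m × 96.1/100 = 56463.3628m.
Total capital V = 111549.506 + 56463.3628 = 168012.8688.
Equity: weight = 111549.506/168012.8688 = 0.6639; cost = 11.09%.
Bonds outstanding: weight = 56463.3628/168012.8688 = 0.3361; after-tax cost = 4.17% × (1 − 36%) = 2.6688%.
WACC = 0.6639 × 11.0900% + 0.3361 × 2.6688% = 8.2599%.

8.26%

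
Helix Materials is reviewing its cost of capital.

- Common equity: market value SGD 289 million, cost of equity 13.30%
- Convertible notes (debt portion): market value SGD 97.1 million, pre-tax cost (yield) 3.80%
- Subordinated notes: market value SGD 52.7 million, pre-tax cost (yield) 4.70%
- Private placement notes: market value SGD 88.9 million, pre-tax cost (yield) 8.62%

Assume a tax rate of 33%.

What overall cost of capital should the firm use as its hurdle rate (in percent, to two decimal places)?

9.04%

Total capital V = 289 + 97.1 + 52.7 + 88.9 = 527.7.
Equity: weight = 289/527.7 = 0.5477; cost = 13.3%.
Convertible notes (debt portion): weight = 97.1/527.7 = 0.1840; after-tax cost = 3.8% × (1 − 33%) = 2.5460%.
Subordinated notes: weight = 52.7/527.7 = 0.0999; after-tax cost = 4.7% × (1 − 33%) = 3.1490%.
Private placement notes: weight = 88.9/527.7 = 0.1685; after-tax cost = 8.62% × (1 − 33%) = 5.7754%.
WACC = 0.5477 × 13.3000% + 0.1840 × 2.5460% + 0.0999 × 3.1490% + 0.1685 × 5.7754% = 9.0398%.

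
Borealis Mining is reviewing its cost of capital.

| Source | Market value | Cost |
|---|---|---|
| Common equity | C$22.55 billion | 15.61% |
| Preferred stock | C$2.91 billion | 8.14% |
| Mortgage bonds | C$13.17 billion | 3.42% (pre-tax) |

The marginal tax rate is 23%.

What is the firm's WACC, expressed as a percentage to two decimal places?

10.62%

Total capital V = 22.55 + 2.91 + 13.17 = 38.63.
Equity: weight = 22.55/38.63 = 0.5837; cost = 15.61%.
Preferred: weight = 2.91/38.63 = 0.0753; cost = 8.14%.
Mortgage bonds: weight = 13.17/38.63 = 0.3409; after-tax cost = 3.42% × (1 − 23%) = 2.6334%.
WACC = 0.5837 × 15.6100% + 0.0753 × 8.1400% + 0.3409 × 2.6334% = 10.6232%.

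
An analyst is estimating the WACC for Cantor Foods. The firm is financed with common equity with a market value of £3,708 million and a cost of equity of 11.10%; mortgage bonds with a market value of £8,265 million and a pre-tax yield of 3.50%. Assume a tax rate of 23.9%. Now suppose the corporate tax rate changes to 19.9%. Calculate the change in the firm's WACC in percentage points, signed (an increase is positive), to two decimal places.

+0.10 pp

Current WACC:
Total capital V = 3708 + 8265 = 11973.
Equity: weight = 3708/11973 = 0.3097; cost = 11.1%.
Mortgage bonds: weight = 8265/11973 = 0.6903; after-tax cost = 3.5% × (1 − 23.9%) = 2.6635%.
WACC = 0.3097 × 11.1000% + 0.6903 × 2.6635% = 5.2763%.
After the change:
Total capital V = 3708 + 8265 = 11973.
Equity: weight = 3708/11973 = 0.3097; cost = 11.1%.
Mortgage bonds: weight = 8265/11973 = 0.6903; after-tax cost = 3.5% × (1 − 19.9%) = 2.8035%.
WACC = 0.3097 × 11.1000% + 0.6903 × 2.8035% = 5.3729%.
Change in WACC = 5.3729% − 5.2763% = 0.0966 pp.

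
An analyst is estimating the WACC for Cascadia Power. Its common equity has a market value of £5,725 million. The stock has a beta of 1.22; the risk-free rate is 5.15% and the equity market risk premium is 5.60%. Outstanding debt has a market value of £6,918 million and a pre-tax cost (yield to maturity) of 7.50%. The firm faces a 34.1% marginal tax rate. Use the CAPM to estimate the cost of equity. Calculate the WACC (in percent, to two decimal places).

8.13%

Cost of equity via CAPM: Re = 5.15% + 1.22 × 5.6% = 11.9820%.
Total capital V = 5725 + 6918 = 12643.
Equity: weight = 5725/12643 = 0.4528; cost = 11.982%.
Debt: weight = 6918/12643 = 0.5472; after-tax cost = 7.5% × (1 − 34.1%) = 4.9425%.
WACC = 0.4528 × 11.9820% + 0.5472 × 4.9425% = 8.1301%.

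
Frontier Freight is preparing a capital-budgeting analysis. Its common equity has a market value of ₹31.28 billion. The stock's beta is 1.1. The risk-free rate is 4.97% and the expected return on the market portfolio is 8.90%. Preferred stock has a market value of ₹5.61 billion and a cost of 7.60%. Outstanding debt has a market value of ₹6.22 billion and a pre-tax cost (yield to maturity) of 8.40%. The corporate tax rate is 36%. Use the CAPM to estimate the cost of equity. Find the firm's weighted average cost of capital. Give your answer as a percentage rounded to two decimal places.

8.51%

Market risk premium = 8.9% − 4.97% = 3.93%.
Cost of equity via CAPM: Re = 4.97% + 1.1 × 3.93% = 9.2930%.
Total capital V = 31.28 + 5.61 + 6.22 = 43.11.
Equity: weight = 31.28/43.11 = 0.7256; cost = 9.293%.
Preferred: weight = 5.61/43.11 = 0.1301; cost = 7.6%.
Debt: weight = 6.22/43.11 = 0.1443; after-tax cost = 8.4% × (1 − 36%) = 5.3760%.
WACC = 0.7256 × 9.2930% + 0.1301 × 7.6000% + 0.1443 × 5.3760% = 8.5075%.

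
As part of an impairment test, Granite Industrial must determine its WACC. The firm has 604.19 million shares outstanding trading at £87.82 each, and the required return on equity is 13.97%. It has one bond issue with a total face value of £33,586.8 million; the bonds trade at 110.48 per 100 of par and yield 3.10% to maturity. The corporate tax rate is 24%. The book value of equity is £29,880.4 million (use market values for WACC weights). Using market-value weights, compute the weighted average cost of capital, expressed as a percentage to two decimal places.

Market value of equity E = 87.82 × 604.19m = 53059.9658m. Market value of debt D = 33586.8m × 110.48/100 = 37106.69664m.
Total capital V = 53059.9658 + 37106.69664 = 90166.66244.
Equity: weight = 53059.9658/90166.66244 = 0.5885; cost = 13.97%.
Bonds outstanding: weight = 37106.69664/90166.66244 = 0.4115; after-tax cost = 3.1% × (1 − 24%) = 2.3560%.
WACC = 0.5885 × 13.9700% + 0.4115 × 2.3560% = 9.1904%.

9.19%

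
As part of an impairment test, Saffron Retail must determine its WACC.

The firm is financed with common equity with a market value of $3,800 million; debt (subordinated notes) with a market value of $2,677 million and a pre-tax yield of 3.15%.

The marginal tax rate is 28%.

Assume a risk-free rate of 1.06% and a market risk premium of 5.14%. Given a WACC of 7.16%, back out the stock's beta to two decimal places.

1.86

Total capital V = 3800 + 2677 = 6477.
Equity weight = 3800/6477 = 0.5867.
Subordinated notes weight = 2677/6477 = 0.4133.
Debt contribution = 0.4133 × 3.15% × (1 − 28%) = 0.9374%.
Required equity contribution = 7.16% − 0.9374% = 6.2226%  ⇒  Re = 10.6063%.
CAPM: 10.6063% = 1.06% + β × 5.14%  ⇒  β = 1.8573.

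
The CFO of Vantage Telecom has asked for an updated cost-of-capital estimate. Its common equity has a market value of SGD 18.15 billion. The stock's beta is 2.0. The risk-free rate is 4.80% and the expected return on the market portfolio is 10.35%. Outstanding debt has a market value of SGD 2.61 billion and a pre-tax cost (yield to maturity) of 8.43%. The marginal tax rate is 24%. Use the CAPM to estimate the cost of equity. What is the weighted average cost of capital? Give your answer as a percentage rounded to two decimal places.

14.71%

Market risk premium = 10.35% − 4.8% = 5.55%.
Cost of equity via CAPM: Re = 4.8% + 2.0 × 5.55% = 15.9000%.
Total capital V = 18.15 + 2.61 = 20.76.
Equity: weight = 18.15/20.76 = 0.8743; cost = 15.9%.
Debt: weight = 2.61/20.76 = 0.1257; after-tax cost = 8.43% × (1 − 24%) = 6.4068%.
WACC = 0.8743 × 15.9000% + 0.1257 × 6.4068% = 14.7065%.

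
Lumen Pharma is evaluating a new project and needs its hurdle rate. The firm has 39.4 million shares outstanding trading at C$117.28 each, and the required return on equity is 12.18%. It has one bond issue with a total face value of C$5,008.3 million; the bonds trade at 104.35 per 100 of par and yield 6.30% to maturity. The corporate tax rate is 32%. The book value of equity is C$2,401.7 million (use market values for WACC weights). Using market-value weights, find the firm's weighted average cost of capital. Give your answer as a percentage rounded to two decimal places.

Market value of equity E = 117.28 × 39.4m = 4620.832m. Market value of debt D = 5008.3m × 104.35/100 = 5226.16105m.
Total capital V = 4620.832 + 5226.16105 = 9846.99305.
Equity: weight = 4620.832/9846.99305 = 0.4693; cost = 12.18%.
Bonds outstanding: weight = 5226.16105/9846.99305 = 0.5307; after-tax cost = 6.3% × (1 − 32%) = 4.2840%.
WACC = 0.4693 × 12.1800% + 0.5307 × 4.2840% = 7.9893%.

7.99%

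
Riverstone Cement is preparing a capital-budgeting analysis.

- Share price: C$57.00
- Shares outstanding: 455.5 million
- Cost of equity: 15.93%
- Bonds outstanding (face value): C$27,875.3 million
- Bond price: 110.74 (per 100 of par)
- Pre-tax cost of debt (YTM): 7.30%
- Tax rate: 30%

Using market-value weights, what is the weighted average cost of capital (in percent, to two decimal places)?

10.05%

Market value of equity E = 57.0 × 455.5m = 25963.5m. Market value of debt D = 27875.3m × 110.74/100 = 30869.10722m.
Total capital V = 25963.5 + 30869.10722 = 56832.60722.
Equity: weight = 25963.5/56832.60722 = 0.4568; cost = 15.93%.
Bonds outstanding: weight = 30869.10722/56832.60722 = 0.5432; after-tax cost = 7.3% × (1 − 30%) = 5.1100%.
WACC = 0.4568 × 15.9300% + 0.5432 × 5.1100% = 10.0530%.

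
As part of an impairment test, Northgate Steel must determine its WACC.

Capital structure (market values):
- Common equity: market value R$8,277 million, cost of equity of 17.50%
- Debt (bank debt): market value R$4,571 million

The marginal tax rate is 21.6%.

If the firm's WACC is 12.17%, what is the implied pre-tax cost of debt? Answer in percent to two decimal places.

Total capital V = 8277 + 4571 = 12848.
Equity weight = 8277/12848 = 0.6442.
Bank debt weight = 4571/12848 = 0.3558.
Equity contribution = 0.6442 × 17.5% = 11.2739%.
Remaining for debt = 12.17% − 11.2739% = 0.8961%.
Rd × (1 − 21.6%) × 0.3558 = 0.8961%  ⇒  Rd = 3.2125%.

3.21%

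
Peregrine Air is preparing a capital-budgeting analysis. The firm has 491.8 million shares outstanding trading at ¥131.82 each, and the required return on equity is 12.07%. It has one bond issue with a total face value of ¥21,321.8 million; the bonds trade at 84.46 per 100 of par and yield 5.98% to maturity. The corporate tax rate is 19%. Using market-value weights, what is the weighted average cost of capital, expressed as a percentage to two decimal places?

10.50%

Market value of equity E = 131.82 × 491.8m = 64829.076m. Market value of debt D = 21321.8m × 84.46/100 = 18008.39228m.
Total capital V = 64829.076 + 18008.39228 = 82837.46828.
Equity: weight = 64829.076/82837.46828 = 0.7826; cost = 12.07%.
Bonds outstanding: weight = 18008.39228/82837.46828 = 0.2174; after-tax cost = 5.98% × (1 − 19%) = 4.8438%.
WACC = 0.7826 × 12.0700% + 0.2174 × 4.8438% = 10.4991%.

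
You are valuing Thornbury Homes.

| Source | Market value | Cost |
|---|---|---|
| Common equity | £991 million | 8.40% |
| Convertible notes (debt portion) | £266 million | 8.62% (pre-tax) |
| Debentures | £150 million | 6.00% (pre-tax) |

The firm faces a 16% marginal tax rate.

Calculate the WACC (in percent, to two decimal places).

7.82%

Total capital V = 991 + 266 + 150 = 1407.
Equity: weight = 991/1407 = 0.7043; cost = 8.4%.
Convertible notes (debt portion): weight = 266/1407 = 0.1891; after-tax cost = 8.62% × (1 − 16%) = 7.2408%.
Debentures: weight = 150/1407 = 0.1066; after-tax cost = 6% × (1 − 16%) = 5.0400%.
WACC = 0.7043 × 8.4000% + 0.1891 × 7.2408% + 0.1066 × 5.0400% = 7.8226%.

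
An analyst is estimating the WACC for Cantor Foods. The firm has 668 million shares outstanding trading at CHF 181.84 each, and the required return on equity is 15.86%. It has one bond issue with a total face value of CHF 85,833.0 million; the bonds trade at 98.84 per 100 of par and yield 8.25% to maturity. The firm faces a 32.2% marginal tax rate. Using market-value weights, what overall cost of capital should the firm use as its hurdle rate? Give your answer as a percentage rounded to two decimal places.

11.64%

Market value of equity E = 181.84 × 668m = 121469.12m. Market value of debt D = 85833m × 98.84/100 = 84837.3372m.
Total capital V = 121469.12 + 84837.3372 = 206306.4572.
Equity: weight = 121469.12/206306.4572 = 0.5888; cost = 15.86%.
Bonds outstanding: weight = 84837.3372/206306.4572 = 0.4112; after-tax cost = 8.25% × (1 − 32.2%) = 5.5935%.
WACC = 0.5888 × 15.8600% + 0.4112 × 5.5935% = 11.6382%.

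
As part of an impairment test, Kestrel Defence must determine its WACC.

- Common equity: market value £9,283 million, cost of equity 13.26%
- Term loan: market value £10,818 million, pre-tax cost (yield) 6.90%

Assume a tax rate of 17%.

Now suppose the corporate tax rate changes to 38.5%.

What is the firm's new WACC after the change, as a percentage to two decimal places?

After the change:
Total capital V = 9283 + 10818 = 20101.
Equity: weight = 9283/20101 = 0.4618; cost = 13.26%.
Term loan: weight = 10818/20101 = 0.5382; after-tax cost = 6.9% × (1 − 38.5%) = 4.2435%.
WACC = 0.4618 × 13.2600% + 0.5382 × 4.2435% = 8.4075%.

8.41%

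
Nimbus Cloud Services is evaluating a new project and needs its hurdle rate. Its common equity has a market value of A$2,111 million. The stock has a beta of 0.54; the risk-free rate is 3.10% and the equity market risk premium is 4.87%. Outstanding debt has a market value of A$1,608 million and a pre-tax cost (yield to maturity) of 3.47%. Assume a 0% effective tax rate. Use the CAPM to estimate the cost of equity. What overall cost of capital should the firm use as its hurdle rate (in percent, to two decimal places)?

Cost of equity via CAPM: Re = 3.1% + 0.54 × 4.87% = 5.7298%.
Total capital V = 2111 + 1608 = 3719.
Equity: weight = 2111/3719 = 0.5676; cost = 5.7298%.
Debt: weight = 1608/3719 = 0.4324; after-tax cost = 3.47% × (1 − 0%) = 3.4700%.
WACC = 0.5676 × 5.7298% + 0.4324 × 3.4700% = 4.7527%.

4.75%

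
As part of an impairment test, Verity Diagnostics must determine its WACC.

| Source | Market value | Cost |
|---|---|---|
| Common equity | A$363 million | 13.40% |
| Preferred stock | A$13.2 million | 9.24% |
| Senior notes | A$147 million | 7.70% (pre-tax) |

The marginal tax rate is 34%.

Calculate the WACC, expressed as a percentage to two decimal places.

10.96%

Total capital V = 363 + 13.2 + 147 = 523.2.
Equity: weight = 363/523.2 = 0.6938; cost = 13.4%.
Preferred: weight = 13.2/523.2 = 0.0252; cost = 9.24%.
Senior notes: weight = 147/523.2 = 0.2810; after-tax cost = 7.7% × (1 − 34%) = 5.0820%.
WACC = 0.6938 × 13.4000% + 0.0252 × 9.2400% + 0.2810 × 5.0820% = 10.9580%.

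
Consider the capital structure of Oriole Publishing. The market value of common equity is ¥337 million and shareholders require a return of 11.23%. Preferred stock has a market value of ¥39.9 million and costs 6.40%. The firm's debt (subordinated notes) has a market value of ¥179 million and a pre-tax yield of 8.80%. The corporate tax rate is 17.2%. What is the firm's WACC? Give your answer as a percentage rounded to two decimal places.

Total capital V = 337 + 39.9 + 179 = 555.9.
Equity: weight = 337/555.9 = 0.6062; cost = 11.23%.
Preferred: weight = 39.9/555.9 = 0.0718; cost = 6.4%.
Subordinated notes: weight = 179/555.9 = 0.3220; after-tax cost = 8.8% × (1 − 17.2%) = 7.2864%.
WACC = 0.6062 × 11.2300% + 0.0718 × 6.4000% + 0.3220 × 7.2864% = 9.6135%.

9.61%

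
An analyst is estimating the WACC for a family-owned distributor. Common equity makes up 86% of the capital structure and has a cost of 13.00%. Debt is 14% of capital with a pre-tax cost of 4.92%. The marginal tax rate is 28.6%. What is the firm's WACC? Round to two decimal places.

After-tax cost of debt = 4.92% × (1 − 28.6%) = 3.5129%.
WACC = 0.860 × 13.0000% + 0.140 × 3.5129% = 11.6718%.

11.67%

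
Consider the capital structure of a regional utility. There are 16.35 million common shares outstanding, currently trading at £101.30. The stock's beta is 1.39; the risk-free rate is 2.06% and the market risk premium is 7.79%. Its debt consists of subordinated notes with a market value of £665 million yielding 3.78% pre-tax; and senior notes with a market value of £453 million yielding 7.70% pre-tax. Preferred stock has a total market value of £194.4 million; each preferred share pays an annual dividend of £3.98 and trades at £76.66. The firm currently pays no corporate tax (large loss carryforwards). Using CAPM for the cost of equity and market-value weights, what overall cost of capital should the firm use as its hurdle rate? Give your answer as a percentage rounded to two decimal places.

9.55%

Cost of equity via CAPM: Re = 2.06% + 1.39 × 7.79% = 12.8881%.
Cost of preferred: Rp = 3.98 / 76.66 = 5.1918%.
Market value of equity E = 101.3 × 16.35m = 1656.255m.
Total capital V = 1656.255 + 194.4 + 665 + 453 = 2968.655.
Equity: weight = 1656.255/2968.655 = 0.5579; cost = 12.8881%.
Preferred: weight = 194.4/2968.655 = 0.0655; cost = 5.1918%.
Subordinated notes: weight = 665/2968.655 = 0.2240; after-tax cost = 3.78% × (1 − 0%) = 3.7800%.
Senior notes: weight = 453/2968.655 = 0.1526; after-tax cost = 7.7% × (1 − 0%) = 7.7000%.
WACC = 0.5579 × 12.8881% + 0.0655 × 5.1918% + 0.2240 × 3.7800% + 0.1526 × 7.7000% = 9.5522%.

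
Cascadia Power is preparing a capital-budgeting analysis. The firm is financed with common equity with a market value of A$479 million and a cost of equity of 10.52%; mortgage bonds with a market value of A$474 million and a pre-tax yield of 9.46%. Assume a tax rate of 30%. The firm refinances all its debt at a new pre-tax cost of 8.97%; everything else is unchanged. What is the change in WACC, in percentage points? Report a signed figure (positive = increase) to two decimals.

-0.17 pp

Current WACC:
Total capital V = 479 + 474 = 953.
Equity: weight = 479/953 = 0.5026; cost = 10.52%.
Mortgage bonds: weight = 474/953 = 0.4974; after-tax cost = 9.46% × (1 − 30%) = 6.6220%.
WACC = 0.5026 × 10.5200% + 0.4974 × 6.6220% = 8.5812%.
After the change:
Total capital V = 479 + 474 = 953.
Equity: weight = 479/953 = 0.5026; cost = 10.52%.
Mortgage bonds: weight = 474/953 = 0.4974; after-tax cost = 8.97% × (1 − 30%) = 6.2790%.
WACC = 0.5026 × 10.5200% + 0.4974 × 6.2790% = 8.4106%.
Change in WACC = 8.4106% − 8.5812% = -0.1706 pp.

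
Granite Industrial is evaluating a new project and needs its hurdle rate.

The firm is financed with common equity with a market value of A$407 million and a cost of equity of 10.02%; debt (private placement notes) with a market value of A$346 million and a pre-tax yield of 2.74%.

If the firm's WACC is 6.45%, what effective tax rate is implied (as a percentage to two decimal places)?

17.86%

Total capital V = 407 + 346 = 753.
Equity weight = 407/753 = 0.5405.
Private placement notes weight = 346/753 = 0.4595.
Equity contribution = 0.5405 × 10.02% = 5.4159%.
Debt contribution must be 6.45% − 5.4159% = 1.0341%.
0.4595 × 2.74% × (1 − T) = 1.0341%  ⇒  (1 − T) = 0.8214.
T = 17.8611%.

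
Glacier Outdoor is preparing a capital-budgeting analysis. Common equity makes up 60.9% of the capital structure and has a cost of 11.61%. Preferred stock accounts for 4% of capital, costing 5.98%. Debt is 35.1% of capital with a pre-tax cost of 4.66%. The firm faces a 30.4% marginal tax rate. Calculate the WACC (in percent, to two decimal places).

8.45%

After-tax cost of debt = 4.66% × (1 − 30.4%) = 3.2434%.
WACC = 0.609 × 11.6100% + 0.040 × 5.9800% + 0.351 × 3.2434% = 8.4481%.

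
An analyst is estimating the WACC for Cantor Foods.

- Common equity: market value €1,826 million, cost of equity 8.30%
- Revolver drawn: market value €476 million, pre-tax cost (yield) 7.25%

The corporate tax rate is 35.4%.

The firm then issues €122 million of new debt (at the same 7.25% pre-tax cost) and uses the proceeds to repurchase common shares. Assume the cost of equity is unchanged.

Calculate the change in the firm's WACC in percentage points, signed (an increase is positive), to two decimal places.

Current WACC:
Total capital V = 1826 + 476 = 2302.
Equity: weight = 1826/2302 = 0.7932; cost = 8.3%.
Revolver drawn: weight = 476/2302 = 0.2068; after-tax cost = 7.25% × (1 − 35.4%) = 4.6835%.
WACC = 0.7932 × 8.3000% + 0.2068 × 4.6835% = 7.5522%.
After the change:
Total capital V = 1704 + 598 = 2302.
Equity: weight = 1704/2302 = 0.7402; cost = 8.3%.
Revolver drawn: weight = 598/2302 = 0.2598; after-tax cost = 7.25% × (1 − 35.4%) = 4.6835%.
WACC = 0.7402 × 8.3000% + 0.2598 × 4.6835% = 7.3605%.
Change in WACC = 7.3605% − 7.5522% = -0.1917 pp.

-0.19 pp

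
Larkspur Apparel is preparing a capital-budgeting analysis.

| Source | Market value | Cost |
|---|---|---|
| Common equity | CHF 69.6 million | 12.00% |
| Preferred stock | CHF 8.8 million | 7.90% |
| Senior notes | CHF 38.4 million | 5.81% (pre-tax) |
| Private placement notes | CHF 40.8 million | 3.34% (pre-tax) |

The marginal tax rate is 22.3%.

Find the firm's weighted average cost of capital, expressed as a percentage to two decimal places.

7.51%

Total capital V = 69.6 + 8.8 + 38.4 + 40.8 = 157.6.
Equity: weight = 69.6/157.6 = 0.4416; cost = 12%.
Preferred: weight = 8.8/157.6 = 0.0558; cost = 7.9%.
Senior notes: weight = 38.4/157.6 = 0.2437; after-tax cost = 5.81% × (1 − 22.3%) = 4.5144%.
Private placement notes: weight = 40.8/157.6 = 0.2589; after-tax cost = 3.34% × (1 − 22.3%) = 2.5952%.
WACC = 0.4416 × 12.0000% + 0.0558 × 7.9000% + 0.2437 × 4.5144% + 0.2589 × 2.5952% = 7.5124%.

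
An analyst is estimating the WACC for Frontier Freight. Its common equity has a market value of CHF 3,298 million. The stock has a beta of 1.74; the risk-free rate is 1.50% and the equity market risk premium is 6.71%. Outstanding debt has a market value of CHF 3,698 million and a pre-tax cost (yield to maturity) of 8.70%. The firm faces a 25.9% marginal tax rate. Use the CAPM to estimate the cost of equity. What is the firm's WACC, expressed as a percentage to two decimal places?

Cost of equity via CAPM: Re = 1.5% + 1.74 × 6.71% = 13.1754%.
Total capital V = 3298 + 3698 = 6996.
Equity: weight = 3298/6996 = 0.4714; cost = 13.1754%.
Debt: weight = 3698/6996 = 0.5286; after-tax cost = 8.7% × (1 − 25.9%) = 6.4467%.
WACC = 0.4714 × 13.1754% + 0.5286 × 6.4467% = 9.6187%.

9.62%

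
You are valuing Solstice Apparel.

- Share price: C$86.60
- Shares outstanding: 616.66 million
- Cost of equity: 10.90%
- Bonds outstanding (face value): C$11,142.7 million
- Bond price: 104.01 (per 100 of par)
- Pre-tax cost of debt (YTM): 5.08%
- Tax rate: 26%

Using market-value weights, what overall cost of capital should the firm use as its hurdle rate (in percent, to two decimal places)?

9.63%

Market value of equity E = 86.6 × 616.66m = 53402.756m. Market value of debt D = 11142.7m × 104.01/100 = 11589.52227m.
Total capital V = 53402.756 + 11589.52227 = 64992.27827.
Equity: weight = 53402.756/64992.27827 = 0.8217; cost = 10.9%.
Bonds outstanding: weight = 11589.52227/64992.27827 = 0.1783; after-tax cost = 5.08% × (1 − 26%) = 3.7592%.
WACC = 0.8217 × 10.9000% + 0.1783 × 3.7592% = 9.6266%.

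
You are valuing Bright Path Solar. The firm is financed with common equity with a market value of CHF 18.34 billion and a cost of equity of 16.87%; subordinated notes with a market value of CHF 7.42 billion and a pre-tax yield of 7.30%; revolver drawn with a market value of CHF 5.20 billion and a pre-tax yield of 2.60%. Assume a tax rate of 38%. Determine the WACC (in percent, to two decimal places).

11.35%

Total capital V = 18.34 + 7.42 + 5.2 = 30.96.
Equity: weight = 18.34/30.96 = 0.5924; cost = 16.87%.
Subordinated notes: weight = 7.42/30.96 = 0.2397; after-tax cost = 7.3% × (1 − 38%) = 4.5260%.
Revolver drawn: weight = 5.2/30.96 = 0.1680; after-tax cost = 2.6% × (1 − 38%) = 1.6120%.
WACC = 0.5924 × 16.8700% + 0.2397 × 4.5260% + 0.1680 × 1.6120% = 11.3489%.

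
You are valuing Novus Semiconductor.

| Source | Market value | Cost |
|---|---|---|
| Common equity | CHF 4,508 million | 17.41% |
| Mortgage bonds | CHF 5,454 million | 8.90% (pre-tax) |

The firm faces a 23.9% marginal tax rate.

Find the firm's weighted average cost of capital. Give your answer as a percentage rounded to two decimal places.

Total capital V = 4508 + 5454 = 9962.
Equity: weight = 4508/9962 = 0.4525; cost = 17.41%.
Mortgage bonds: weight = 5454/9962 = 0.5475; after-tax cost = 8.9% × (1 − 23.9%) = 6.7729%.
WACC = 0.4525 × 17.4100% + 0.5475 × 6.7729% = 11.5864%.

11.59%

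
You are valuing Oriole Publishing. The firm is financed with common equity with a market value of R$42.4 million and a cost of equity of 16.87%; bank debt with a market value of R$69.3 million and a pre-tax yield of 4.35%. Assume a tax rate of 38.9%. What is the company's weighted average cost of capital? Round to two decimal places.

8.05%

Total capital V = 42.4 + 69.3 = 111.7.
Equity: weight = 42.4/111.7 = 0.3796; cost = 16.87%.
Bank debt: weight = 69.3/111.7 = 0.6204; after-tax cost = 4.35% × (1 − 38.9%) = 2.6578%.
WACC = 0.3796 × 16.8700% + 0.6204 × 2.6578% = 8.0526%.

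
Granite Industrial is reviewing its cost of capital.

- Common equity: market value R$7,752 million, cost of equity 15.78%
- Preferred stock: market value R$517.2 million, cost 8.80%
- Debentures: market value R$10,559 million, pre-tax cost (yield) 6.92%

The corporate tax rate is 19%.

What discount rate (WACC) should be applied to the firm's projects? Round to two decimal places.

9.88%

Total capital V = 7752 + 517.2 + 10559 = 18828.2.
Equity: weight = 7752/18828.2 = 0.4117; cost = 15.78%.
Preferred: weight = 517.2/18828.2 = 0.0275; cost = 8.8%.
Debentures: weight = 10559/18828.2 = 0.5608; after-tax cost = 6.92% × (1 − 19%) = 5.6052%.
WACC = 0.4117 × 15.7800% + 0.0275 × 8.8000% + 0.5608 × 5.6052% = 9.8822%.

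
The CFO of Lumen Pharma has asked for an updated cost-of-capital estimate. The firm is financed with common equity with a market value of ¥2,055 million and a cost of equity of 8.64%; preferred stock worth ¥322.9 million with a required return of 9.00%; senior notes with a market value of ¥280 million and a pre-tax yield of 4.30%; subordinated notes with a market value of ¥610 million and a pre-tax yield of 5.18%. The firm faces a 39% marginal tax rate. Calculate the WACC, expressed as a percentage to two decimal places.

7.14%

Total capital V = 2055 + 322.9 + 280 + 610 = 3267.9.
Equity: weight = 2055/3267.9 = 0.6288; cost = 8.64%.
Preferred: weight = 322.9/3267.9 = 0.0988; cost = 9%.
Senior notes: weight = 280/3267.9 = 0.0857; after-tax cost = 4.3% × (1 − 39%) = 2.6230%.
Subordinated notes: weight = 610/3267.9 = 0.1867; after-tax cost = 5.18% × (1 − 39%) = 3.1598%.
WACC = 0.6288 × 8.6400% + 0.0988 × 9.0000% + 0.0857 × 2.6230% + 0.1867 × 3.1598% = 7.1371%.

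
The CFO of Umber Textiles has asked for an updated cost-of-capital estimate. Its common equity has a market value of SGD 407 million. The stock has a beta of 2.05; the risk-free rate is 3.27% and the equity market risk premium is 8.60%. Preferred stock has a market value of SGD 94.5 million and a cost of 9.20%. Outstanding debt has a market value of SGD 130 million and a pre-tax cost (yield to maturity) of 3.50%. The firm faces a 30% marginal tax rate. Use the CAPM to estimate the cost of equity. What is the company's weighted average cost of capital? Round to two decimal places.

Cost of equity via CAPM: Re = 3.27% + 2.05 × 8.6% = 20.9000%.
Total capital V = 407 + 94.5 + 130 = 631.5.
Equity: weight = 407/631.5 = 0.6445; cost = 20.9%.
Preferred: weight = 94.5/631.5 = 0.1496; cost = 9.2%.
Debt: weight = 130/631.5 = 0.2059; after-tax cost = 3.5% × (1 − 30%) = 2.4500%.
WACC = 0.6445 × 20.9000% + 0.1496 × 9.2000% + 0.2059 × 2.4500% = 15.3511%.

15.35%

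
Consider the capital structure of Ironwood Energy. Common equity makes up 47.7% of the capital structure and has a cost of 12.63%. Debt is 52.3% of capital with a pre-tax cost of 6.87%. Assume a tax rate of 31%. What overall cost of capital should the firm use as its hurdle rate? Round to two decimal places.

8.50%

After-tax cost of debt = 6.87% × (1 − 31%) = 4.7403%.
WACC = 0.477 × 12.6300% + 0.523 × 4.7403% = 8.5037%.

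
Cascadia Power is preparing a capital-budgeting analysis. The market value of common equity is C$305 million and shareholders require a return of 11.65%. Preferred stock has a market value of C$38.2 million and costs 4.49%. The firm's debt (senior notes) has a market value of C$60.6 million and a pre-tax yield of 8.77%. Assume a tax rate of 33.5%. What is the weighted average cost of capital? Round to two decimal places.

10.10%

Total capital V = 305 + 38.2 + 60.6 = 403.8.
Equity: weight = 305/403.8 = 0.7553; cost = 11.65%.
Preferred: weight = 38.2/403.8 = 0.0946; cost = 4.49%.
Senior notes: weight = 60.6/403.8 = 0.1501; after-tax cost = 8.77% × (1 − 33.5%) = 5.8320%.
WACC = 0.7553 × 11.6500% + 0.0946 × 4.4900% + 0.1501 × 5.8320% = 10.0995%.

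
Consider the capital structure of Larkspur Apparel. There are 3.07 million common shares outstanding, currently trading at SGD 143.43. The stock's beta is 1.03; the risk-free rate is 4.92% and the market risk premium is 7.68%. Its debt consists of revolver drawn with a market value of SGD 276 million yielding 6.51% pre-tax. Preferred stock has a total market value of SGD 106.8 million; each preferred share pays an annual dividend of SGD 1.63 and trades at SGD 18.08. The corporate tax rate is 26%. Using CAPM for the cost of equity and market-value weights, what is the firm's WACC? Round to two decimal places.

9.65%

Cost of equity via CAPM: Re = 4.92% + 1.03 × 7.68% = 12.8304%.
Cost of preferred: Rp = 1.63 / 18.08 = 9.0155%.
Market value of equity E = 143.43 × 3.07m = 440.3301m.
Total capital V = 440.3301 + 106.8 + 276 = 823.1301.
Equity: weight = 440.3301/823.1301 = 0.5349; cost = 12.8304%.
Preferred: weight = 106.8/823.1301 = 0.1297; cost = 9.0155%.
Revolver drawn: weight = 276/823.1301 = 0.3353; after-tax cost = 6.51% × (1 − 26%) = 4.8174%.
WACC = 0.5349 × 12.8304% + 0.1297 × 9.0155% + 0.3353 × 4.8174% = 9.6486%.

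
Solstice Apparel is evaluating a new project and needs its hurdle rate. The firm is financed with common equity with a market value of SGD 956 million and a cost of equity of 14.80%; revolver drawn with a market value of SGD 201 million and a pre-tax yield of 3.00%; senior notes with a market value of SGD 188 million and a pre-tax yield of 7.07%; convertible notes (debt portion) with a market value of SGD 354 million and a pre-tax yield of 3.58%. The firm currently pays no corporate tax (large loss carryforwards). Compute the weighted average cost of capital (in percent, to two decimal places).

Total capital V = 956 + 201 + 188 + 354 = 1699.
Equity: weight = 956/1699 = 0.5627; cost = 14.8%.
Revolver drawn: weight = 201/1699 = 0.1183; after-tax cost = 3% × (1 − 0%) = 3.0000%.
Senior notes: weight = 188/1699 = 0.1107; after-tax cost = 7.07% × (1 − 0%) = 7.0700%.
Convertible notes (debt portion): weight = 354/1699 = 0.2084; after-tax cost = 3.58% × (1 − 0%) = 3.5800%.
WACC = 0.5627 × 14.8000% + 0.1183 × 3.0000% + 0.1107 × 7.0700% + 0.2084 × 3.5800% = 10.2109%.

10.21%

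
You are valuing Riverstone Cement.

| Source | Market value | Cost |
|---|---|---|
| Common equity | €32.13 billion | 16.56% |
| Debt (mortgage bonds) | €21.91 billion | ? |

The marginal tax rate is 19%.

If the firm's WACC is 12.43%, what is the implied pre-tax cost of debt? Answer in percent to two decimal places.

7.87%

Total capital V = 32.13 + 21.91 = 54.04.
Equity weight = 32.13/54.04 = 0.5946.
Mortgage bonds weight = 21.91/54.04 = 0.4054.
Equity contribution = 0.5946 × 16.56% = 9.8459%.
Remaining for debt = 12.43% − 9.8459% = 2.5841%.
Rd × (1 − 19%) × 0.4054 = 2.5841%  ⇒  Rd = 7.8686%.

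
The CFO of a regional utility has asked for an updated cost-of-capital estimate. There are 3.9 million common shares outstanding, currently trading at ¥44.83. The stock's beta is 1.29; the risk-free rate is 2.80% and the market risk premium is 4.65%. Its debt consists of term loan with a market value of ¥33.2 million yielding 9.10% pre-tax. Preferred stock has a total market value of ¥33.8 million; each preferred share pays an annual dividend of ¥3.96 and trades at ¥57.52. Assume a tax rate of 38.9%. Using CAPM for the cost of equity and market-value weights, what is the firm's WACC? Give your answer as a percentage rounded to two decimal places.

Cost of equity via CAPM: Re = 2.8% + 1.29 × 4.65% = 8.7985%.
Cost of preferred: Rp = 3.96 / 57.52 = 6.8846%.
Market value of equity E = 44.83 × 3.9m = 174.837m.
Total capital V = 174.837 + 33.8 + 33.2 = 241.837.
Equity: weight = 174.837/241.837 = 0.7230; cost = 8.7985%.
Preferred: weight = 33.8/241.837 = 0.1398; cost = 6.8846%.
Term loan: weight = 33.2/241.837 = 0.1373; after-tax cost = 9.1% × (1 − 38.9%) = 5.5601%.
WACC = 0.7230 × 8.7985% + 0.1398 × 6.8846% + 0.1373 × 5.5601% = 8.0864%.

8.09%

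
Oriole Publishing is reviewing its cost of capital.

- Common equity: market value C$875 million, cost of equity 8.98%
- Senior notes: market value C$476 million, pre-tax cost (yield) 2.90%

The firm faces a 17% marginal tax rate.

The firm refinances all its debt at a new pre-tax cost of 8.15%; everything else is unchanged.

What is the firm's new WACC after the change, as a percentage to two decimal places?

8.20%

After the change:
Total capital V = 875 + 476 = 1351.
Equity: weight = 875/1351 = 0.6477; cost = 8.98%.
Senior notes: weight = 476/1351 = 0.3523; after-tax cost = 8.15% × (1 − 17%) = 6.7645%.
WACC = 0.6477 × 8.9800% + 0.3523 × 6.7645% = 8.1994%.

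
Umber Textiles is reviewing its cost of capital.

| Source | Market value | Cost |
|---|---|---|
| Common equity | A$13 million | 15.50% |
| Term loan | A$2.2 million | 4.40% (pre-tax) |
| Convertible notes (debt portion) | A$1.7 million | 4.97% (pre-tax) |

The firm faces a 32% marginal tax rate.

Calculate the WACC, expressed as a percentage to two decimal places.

12.65%

Total capital V = 13 + 2.2 + 1.7 = 16.9.
Equity: weight = 13/16.9 = 0.7692; cost = 15.5%.
Term loan: weight = 2.2/16.9 = 0.1302; after-tax cost = 4.4% × (1 − 32%) = 2.9920%.
Convertible notes (debt portion): weight = 1.7/16.9 = 0.1006; after-tax cost = 4.97% × (1 − 32%) = 3.3796%.
WACC = 0.7692 × 15.5000% + 0.1302 × 2.9920% + 0.1006 × 3.3796% = 12.6525%.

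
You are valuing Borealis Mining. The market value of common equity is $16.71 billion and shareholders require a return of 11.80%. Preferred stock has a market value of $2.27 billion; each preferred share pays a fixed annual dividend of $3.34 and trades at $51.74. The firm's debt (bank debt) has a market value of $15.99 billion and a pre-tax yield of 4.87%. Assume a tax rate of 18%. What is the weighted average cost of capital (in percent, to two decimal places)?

Cost of preferred: Rp = 3.34 / 51.74 = 6.4554%.
Total capital V = 16.71 + 2.27 + 15.99 = 34.97.
Equity: weight = 16.71/34.97 = 0.4778; cost = 11.8%.
Preferred: weight = 2.27/34.97 = 0.0649; cost = 6.4554%.
Bank debt: weight = 15.99/34.97 = 0.4572; after-tax cost = 4.87% × (1 − 18%) = 3.9934%.
WACC = 0.4778 × 11.8000% + 0.0649 × 6.4554% + 0.4572 × 3.9934% = 7.8835%.

7.88%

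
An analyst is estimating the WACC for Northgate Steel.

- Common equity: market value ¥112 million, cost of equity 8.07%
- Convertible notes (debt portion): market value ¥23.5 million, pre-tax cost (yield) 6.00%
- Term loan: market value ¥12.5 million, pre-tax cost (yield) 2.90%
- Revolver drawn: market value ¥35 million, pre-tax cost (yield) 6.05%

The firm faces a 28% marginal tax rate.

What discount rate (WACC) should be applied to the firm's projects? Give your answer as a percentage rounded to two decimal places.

Total capital V = 112 + 23.5 + 12.5 + 35 = 183.
Equity: weight = 112/183 = 0.6120; cost = 8.07%.
Convertible notes (debt portion): weight = 23.5/183 = 0.1284; after-tax cost = 6% × (1 − 28%) = 4.3200%.
Term loan: weight = 12.5/183 = 0.0683; after-tax cost = 2.9% × (1 − 28%) = 2.0880%.
Revolver drawn: weight = 35/183 = 0.1913; after-tax cost = 6.05% × (1 − 28%) = 4.3560%.
WACC = 0.6120 × 8.0700% + 0.1284 × 4.3200% + 0.0683 × 2.0880% + 0.1913 × 4.3560% = 6.4695%.

6.47%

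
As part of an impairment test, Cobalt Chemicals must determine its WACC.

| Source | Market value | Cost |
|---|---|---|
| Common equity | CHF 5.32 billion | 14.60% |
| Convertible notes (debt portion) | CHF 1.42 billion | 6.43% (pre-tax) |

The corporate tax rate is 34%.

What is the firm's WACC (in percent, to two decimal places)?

Total capital V = 5.32 + 1.42 = 6.74.
Equity: weight = 5.32/6.74 = 0.7893; cost = 14.6%.
Convertible notes (debt portion): weight = 1.42/6.74 = 0.2107; after-tax cost = 6.43% × (1 − 34%) = 4.2438%.
WACC = 0.7893 × 14.6000% + 0.2107 × 4.2438% = 12.4181%.

12.42%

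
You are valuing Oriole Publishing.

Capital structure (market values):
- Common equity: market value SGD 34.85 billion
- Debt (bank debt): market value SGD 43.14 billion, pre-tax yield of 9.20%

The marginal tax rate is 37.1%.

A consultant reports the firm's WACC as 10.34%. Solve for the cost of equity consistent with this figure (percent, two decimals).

15.98%

Total capital V = 34.85 + 43.14 = 77.99.
Equity weight = 34.85/77.99 = 0.4469.
Bank debt weight = 43.14/77.99 = 0.5531.
Debt contribution = 0.5531 × 9.2% × (1 − 37.1%) = 3.2010%.
Required equity contribution = 10.34% − 3.2010% = 7.1390%.
Re = 7.1390% / 0.4469 = 15.9763%.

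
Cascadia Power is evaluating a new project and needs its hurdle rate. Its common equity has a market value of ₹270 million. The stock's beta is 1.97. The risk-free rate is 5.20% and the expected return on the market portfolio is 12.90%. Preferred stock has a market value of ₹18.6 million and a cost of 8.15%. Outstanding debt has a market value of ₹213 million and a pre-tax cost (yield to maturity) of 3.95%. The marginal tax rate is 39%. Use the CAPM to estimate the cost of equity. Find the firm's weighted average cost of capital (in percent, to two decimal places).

12.29%

Market risk premium = 12.9% − 5.2% = 7.7%.
Cost of equity via CAPM: Re = 5.2% + 1.97 × 7.7% = 20.3690%.
Total capital V = 270 + 18.6 + 213 = 501.6.
Equity: weight = 270/501.6 = 0.5383; cost = 20.369%.
Preferred: weight = 18.6/501.6 = 0.0371; cost = 8.15%.
Debt: weight = 213/501.6 = 0.4246; after-tax cost = 3.95% × (1 − 39%) = 2.4095%.
WACC = 0.5383 × 20.3690% + 0.0371 × 8.1500% + 0.4246 × 2.4095% = 12.2896%.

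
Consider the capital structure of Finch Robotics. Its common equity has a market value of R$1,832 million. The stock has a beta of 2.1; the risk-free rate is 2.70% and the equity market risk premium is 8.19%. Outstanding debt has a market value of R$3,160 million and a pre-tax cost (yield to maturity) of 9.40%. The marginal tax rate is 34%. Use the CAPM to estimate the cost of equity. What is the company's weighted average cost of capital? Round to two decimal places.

11.23%

Cost of equity via CAPM: Re = 2.7% + 2.1 × 8.19% = 19.8990%.
Total capital V = 1832 + 3160 = 4992.
Equity: weight = 1832/4992 = 0.3670; cost = 19.899%.
Debt: weight = 3160/4992 = 0.6330; after-tax cost = 9.4% × (1 − 34%) = 6.2040%.
WACC = 0.3670 × 19.8990% + 0.6330 × 6.2040% = 11.2299%.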